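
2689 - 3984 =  - 1295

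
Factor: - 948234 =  - 2^1*3^1*7^1*107^1*211^1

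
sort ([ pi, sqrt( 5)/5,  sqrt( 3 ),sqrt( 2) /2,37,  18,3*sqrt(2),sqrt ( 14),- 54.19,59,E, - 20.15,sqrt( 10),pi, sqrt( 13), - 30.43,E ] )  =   [ - 54.19,-30.43,- 20.15 , sqrt( 5 ) /5,sqrt( 2)/2, sqrt( 3),E,E, pi, pi,sqrt( 10 ) , sqrt(13), sqrt( 14), 3*sqrt (2),18, 37,59 ] 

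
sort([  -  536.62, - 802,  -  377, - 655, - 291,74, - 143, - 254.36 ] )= [ - 802, - 655,-536.62, - 377,  -  291, - 254.36, - 143,74 ]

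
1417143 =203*6981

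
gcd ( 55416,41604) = 12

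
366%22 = 14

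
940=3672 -2732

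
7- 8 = -1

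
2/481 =2/481 = 0.00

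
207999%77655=52689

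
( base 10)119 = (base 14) 87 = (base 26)4F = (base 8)167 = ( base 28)47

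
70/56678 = 35/28339 = 0.00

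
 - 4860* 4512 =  - 21928320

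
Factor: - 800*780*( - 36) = 2^9 * 3^3*5^3 * 13^1 = 22464000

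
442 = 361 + 81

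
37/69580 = 37/69580 = 0.00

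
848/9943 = 848/9943  =  0.09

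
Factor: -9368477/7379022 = - 2^ ( - 1)*3^( - 1)* 7^( - 1)*175691^( - 1)*9368477^1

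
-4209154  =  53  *( - 79418) 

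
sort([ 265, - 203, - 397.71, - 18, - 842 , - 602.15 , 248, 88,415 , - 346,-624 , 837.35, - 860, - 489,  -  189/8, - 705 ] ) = [ - 860, - 842,-705, - 624,  -  602.15,  -  489,-397.71, - 346, - 203, - 189/8, - 18, 88,248,265, 415, 837.35 ] 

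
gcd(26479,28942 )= 1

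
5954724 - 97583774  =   - 91629050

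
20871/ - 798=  - 6957/266 = - 26.15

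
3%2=1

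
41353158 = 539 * 76722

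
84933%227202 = 84933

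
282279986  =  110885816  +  171394170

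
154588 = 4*38647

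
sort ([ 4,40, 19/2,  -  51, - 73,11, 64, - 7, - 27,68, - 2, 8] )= [ - 73 , - 51, -27, - 7, - 2,4,8,19/2, 11 , 40, 64,68]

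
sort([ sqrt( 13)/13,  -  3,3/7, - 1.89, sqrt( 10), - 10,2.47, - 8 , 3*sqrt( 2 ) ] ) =[ - 10,-8, - 3, - 1.89,sqrt(13 ) /13,3/7, 2.47,sqrt(10 ),  3*sqrt( 2 ) ] 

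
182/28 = 13/2= 6.50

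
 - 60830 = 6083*( - 10 ) 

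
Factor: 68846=2^1* 29^1*1187^1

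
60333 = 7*8619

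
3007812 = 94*31998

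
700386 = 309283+391103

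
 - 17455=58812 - 76267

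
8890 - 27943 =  - 19053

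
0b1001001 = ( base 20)3D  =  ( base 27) 2J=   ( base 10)73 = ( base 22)37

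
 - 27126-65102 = -92228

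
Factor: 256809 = 3^1 * 7^2* 1747^1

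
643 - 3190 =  - 2547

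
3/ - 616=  - 3/616 = - 0.00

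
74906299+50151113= 125057412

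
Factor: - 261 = - 3^2*29^1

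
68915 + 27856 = 96771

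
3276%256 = 204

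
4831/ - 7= -4831/7 = - 690.14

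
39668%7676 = 1288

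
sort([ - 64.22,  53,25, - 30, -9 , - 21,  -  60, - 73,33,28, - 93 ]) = [ - 93, -73, - 64.22, - 60, - 30, - 21,-9,25, 28,33,  53]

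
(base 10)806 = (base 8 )1446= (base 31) q0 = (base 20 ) 206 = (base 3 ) 1002212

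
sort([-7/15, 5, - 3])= [-3, - 7/15 , 5 ] 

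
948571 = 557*1703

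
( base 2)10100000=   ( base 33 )4s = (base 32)50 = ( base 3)12221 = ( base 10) 160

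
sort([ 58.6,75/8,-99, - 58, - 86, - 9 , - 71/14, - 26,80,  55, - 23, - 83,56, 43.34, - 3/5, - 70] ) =[ - 99, - 86, - 83, - 70, - 58,-26, - 23, - 9, - 71/14, - 3/5,75/8, 43.34, 55,  56, 58.6,  80 ]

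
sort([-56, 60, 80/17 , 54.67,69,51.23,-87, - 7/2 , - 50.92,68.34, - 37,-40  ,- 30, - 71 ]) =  [ - 87, - 71, - 56 , - 50.92, - 40, - 37, - 30 , - 7/2,80/17 , 51.23,  54.67, 60, 68.34,69 ]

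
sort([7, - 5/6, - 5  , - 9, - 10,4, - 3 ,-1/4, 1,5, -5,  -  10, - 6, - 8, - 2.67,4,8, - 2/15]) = [ - 10, - 10, - 9 ,  -  8 , - 6,-5, - 5, - 3, - 2.67, - 5/6, - 1/4, - 2/15,1,4, 4,5,7,8 ]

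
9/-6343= -1 + 6334/6343 = - 0.00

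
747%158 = 115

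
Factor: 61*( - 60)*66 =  - 241560 = - 2^3*3^2*5^1*11^1*61^1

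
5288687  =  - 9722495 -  - 15011182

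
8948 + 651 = 9599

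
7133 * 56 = 399448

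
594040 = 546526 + 47514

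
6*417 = 2502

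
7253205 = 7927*915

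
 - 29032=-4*7258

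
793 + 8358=9151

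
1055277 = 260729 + 794548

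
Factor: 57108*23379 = 2^2*3^2*4759^1*7793^1 = 1335127932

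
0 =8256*0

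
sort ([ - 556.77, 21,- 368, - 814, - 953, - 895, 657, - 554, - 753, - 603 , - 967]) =[ - 967, -953, - 895, - 814 , - 753, - 603, - 556.77, - 554, - 368 , 21 , 657]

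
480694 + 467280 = 947974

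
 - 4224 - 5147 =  - 9371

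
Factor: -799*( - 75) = 3^1*5^2 * 17^1*47^1 = 59925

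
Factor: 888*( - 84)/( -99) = 2^5* 7^1* 11^( - 1)*37^1 = 8288/11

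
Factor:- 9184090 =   -  2^1*5^1*251^1*3659^1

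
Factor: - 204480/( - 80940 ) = 2^4*3^1*19^ (-1)=48/19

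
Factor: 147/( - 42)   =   - 7/2 = - 2^( - 1)*7^1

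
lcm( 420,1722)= 17220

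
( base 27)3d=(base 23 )42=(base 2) 1011110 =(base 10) 94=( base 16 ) 5e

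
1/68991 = 1/68991 = 0.00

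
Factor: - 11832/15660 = - 34/45  =  - 2^1*3^( - 2)*5^(-1)*17^1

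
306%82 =60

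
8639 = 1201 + 7438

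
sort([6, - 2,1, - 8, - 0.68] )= [ - 8, - 2, - 0.68,1 , 6 ]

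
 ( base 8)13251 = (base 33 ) 5aq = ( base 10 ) 5801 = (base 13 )2843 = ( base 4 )1122221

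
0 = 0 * 455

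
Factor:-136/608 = -2^ ( - 2 )* 17^1 *19^ (- 1)=-17/76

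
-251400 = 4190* ( - 60 ) 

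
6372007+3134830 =9506837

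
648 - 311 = 337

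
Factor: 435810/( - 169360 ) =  - 2^( - 3 )*3^1*29^ ( - 1 )*199^1= - 597/232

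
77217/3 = 25739 = 25739.00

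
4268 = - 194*(  -  22)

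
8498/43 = 197 + 27/43 = 197.63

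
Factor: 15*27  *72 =2^3*3^6 *5^1 = 29160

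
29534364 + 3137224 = 32671588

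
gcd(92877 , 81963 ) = 3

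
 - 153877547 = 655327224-809204771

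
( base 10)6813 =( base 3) 100100100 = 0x1a9d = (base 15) 2043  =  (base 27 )999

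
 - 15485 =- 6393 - 9092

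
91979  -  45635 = 46344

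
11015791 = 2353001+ 8662790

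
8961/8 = 8961/8 = 1120.12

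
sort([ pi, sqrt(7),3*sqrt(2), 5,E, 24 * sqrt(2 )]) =[ sqrt(7 ),E, pi, 3*sqrt( 2 ), 5,24*sqrt( 2 ) ]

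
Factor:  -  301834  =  -2^1 * 13^2* 19^1*47^1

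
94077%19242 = 17109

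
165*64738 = 10681770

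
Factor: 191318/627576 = 289/948 = 2^( - 2) * 3^( - 1)*17^2*79^( - 1)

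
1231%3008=1231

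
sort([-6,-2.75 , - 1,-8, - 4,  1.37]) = [ - 8,-6, - 4,  -  2.75, -1, 1.37]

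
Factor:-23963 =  - 31^1*773^1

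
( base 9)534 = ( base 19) 13I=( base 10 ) 436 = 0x1b4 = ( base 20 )11G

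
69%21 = 6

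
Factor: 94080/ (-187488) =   -  2^2*3^( - 2) *5^1 * 7^1*31^( - 1) = -140/279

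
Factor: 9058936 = 2^3 * 67^1 * 16901^1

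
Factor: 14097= 3^1*37^1*127^1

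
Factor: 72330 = 2^1*3^1*5^1*2411^1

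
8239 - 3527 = 4712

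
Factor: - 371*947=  - 7^1*53^1*947^1 = - 351337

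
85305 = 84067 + 1238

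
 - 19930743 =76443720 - 96374463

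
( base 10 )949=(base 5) 12244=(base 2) 1110110101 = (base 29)13l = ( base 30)11j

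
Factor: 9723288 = 2^3*3^1*19^1*21323^1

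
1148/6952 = 287/1738 = 0.17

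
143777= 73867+69910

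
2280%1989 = 291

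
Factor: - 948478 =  - 2^1 * 359^1*1321^1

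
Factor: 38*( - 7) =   -  2^1*7^1*19^1 = - 266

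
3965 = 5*793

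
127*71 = 9017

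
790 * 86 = 67940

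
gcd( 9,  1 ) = 1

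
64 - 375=-311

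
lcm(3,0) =0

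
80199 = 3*26733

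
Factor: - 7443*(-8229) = 61248447 = 3^3*13^1*211^1 * 827^1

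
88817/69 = 88817/69 = 1287.20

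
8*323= 2584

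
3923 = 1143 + 2780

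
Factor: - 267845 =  - 5^1 *53569^1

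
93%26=15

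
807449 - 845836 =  - 38387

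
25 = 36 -11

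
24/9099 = 8/3033 = 0.00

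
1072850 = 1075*998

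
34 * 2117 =71978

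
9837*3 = 29511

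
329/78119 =329/78119 = 0.00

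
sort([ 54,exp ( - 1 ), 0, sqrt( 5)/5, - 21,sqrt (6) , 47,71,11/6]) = [ - 21, 0, exp ( - 1 ),sqrt (5)/5,11/6,  sqrt( 6), 47,54, 71 ] 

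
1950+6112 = 8062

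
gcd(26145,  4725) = 315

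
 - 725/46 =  - 725/46  =  - 15.76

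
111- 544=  - 433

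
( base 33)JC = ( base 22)171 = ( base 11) 531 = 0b1001111111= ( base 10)639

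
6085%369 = 181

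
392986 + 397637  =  790623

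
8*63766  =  510128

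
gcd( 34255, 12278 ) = 1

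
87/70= 1 + 17/70 = 1.24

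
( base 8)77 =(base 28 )27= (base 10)63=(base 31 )21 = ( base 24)2F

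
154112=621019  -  466907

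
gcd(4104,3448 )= 8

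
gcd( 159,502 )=1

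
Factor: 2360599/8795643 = 3^(-1 )*79^1*163^(  -  1 )*17987^(-1)*29881^1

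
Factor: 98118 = 2^1*3^3*23^1*79^1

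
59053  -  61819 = -2766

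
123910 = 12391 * 10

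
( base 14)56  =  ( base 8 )114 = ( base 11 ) 6A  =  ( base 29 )2i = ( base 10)76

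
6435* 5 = 32175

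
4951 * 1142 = 5654042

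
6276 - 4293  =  1983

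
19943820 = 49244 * 405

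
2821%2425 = 396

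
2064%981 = 102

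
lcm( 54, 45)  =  270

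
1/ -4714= -1+ 4713/4714 = - 0.00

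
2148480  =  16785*128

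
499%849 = 499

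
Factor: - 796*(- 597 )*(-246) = - 116902152 = - 2^3*3^2*41^1 * 199^2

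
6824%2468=1888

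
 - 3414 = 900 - 4314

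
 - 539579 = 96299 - 635878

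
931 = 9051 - 8120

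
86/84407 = 86/84407 = 0.00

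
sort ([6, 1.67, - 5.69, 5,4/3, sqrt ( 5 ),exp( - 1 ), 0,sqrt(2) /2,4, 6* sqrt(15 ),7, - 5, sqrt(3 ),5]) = [-5.69, - 5 , 0, exp( - 1),sqrt( 2)/2,  4/3,1.67 , sqrt(3), sqrt(5 ),  4 , 5, 5,6, 7,6*sqrt( 15 )]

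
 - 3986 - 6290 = -10276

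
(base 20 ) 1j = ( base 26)1D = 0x27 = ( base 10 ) 39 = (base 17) 25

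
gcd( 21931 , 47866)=91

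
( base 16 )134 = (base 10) 308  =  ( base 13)1a9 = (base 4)10310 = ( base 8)464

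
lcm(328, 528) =21648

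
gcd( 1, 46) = 1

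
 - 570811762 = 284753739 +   -  855565501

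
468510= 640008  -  171498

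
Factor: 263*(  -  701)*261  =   - 48118743 =- 3^2*29^1*263^1*701^1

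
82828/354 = 233+173/177 = 233.98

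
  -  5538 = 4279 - 9817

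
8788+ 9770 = 18558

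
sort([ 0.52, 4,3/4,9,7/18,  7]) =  [7/18, 0.52,3/4, 4,7 , 9]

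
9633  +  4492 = 14125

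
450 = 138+312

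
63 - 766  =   - 703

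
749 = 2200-1451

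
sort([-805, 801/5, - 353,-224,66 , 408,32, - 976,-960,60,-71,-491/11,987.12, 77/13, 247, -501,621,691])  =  [ - 976, - 960, -805 ,  -  501,-353, - 224, - 71, - 491/11,77/13 , 32,60,66,801/5, 247, 408 , 621,691, 987.12]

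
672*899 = 604128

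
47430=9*5270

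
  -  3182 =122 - 3304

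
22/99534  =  11/49767 =0.00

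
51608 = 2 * 25804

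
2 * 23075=46150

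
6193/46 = 134 + 29/46 = 134.63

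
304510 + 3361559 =3666069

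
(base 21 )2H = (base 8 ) 73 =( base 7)113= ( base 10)59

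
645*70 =45150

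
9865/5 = 1973 = 1973.00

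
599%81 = 32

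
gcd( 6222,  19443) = 3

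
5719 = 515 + 5204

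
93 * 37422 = 3480246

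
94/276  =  47/138 = 0.34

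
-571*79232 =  - 45241472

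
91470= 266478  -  175008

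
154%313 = 154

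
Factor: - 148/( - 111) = 4/3 =2^2*3^( - 1)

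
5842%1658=868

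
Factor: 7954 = 2^1*41^1*97^1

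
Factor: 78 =2^1*3^1*13^1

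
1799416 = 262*6868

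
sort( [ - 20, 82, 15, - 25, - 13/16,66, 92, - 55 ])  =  [ - 55, - 25, - 20, - 13/16, 15,66,82, 92 ] 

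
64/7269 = 64/7269 = 0.01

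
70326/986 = 71 + 160/493 = 71.32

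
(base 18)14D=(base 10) 409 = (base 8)631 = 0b110011001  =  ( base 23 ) hi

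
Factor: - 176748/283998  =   - 206/331 =- 2^1 *103^1 *331^ ( - 1 )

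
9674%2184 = 938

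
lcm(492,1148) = 3444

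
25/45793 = 25/45793 = 0.00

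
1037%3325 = 1037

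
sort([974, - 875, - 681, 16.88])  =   [ - 875, - 681, 16.88, 974]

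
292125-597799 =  - 305674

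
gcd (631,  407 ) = 1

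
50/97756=25/48878 = 0.00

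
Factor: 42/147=2/7 = 2^1*7^( - 1 ) 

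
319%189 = 130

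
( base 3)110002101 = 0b10001001101100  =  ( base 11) 6691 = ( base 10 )8812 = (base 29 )adp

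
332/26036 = 83/6509 = 0.01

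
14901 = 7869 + 7032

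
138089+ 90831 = 228920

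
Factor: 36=2^2*3^2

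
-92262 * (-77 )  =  7104174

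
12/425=12/425 = 0.03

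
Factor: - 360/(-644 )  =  2^1*3^2 * 5^1*7^ ( - 1)*23^(-1) = 90/161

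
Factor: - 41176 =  - 2^3*5147^1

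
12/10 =1 + 1/5 = 1.20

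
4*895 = 3580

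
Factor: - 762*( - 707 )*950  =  511797300 = 2^2*3^1*5^2 *7^1*19^1*101^1*127^1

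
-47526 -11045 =  -  58571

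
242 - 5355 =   -  5113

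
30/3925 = 6/785 = 0.01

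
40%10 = 0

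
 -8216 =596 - 8812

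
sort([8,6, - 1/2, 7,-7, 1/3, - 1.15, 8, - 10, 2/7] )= [  -  10,-7, - 1.15, -1/2, 2/7,1/3, 6,7, 8, 8]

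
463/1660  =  463/1660 = 0.28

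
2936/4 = 734  =  734.00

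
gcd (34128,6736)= 16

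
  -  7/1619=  - 7/1619 = -0.00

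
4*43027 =172108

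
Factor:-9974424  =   - 2^3*3^1*67^1*6203^1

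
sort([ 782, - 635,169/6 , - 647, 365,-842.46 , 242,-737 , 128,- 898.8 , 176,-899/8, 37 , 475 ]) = [ - 898.8, - 842.46 , - 737, -647 , - 635,-899/8, 169/6, 37,128,176 , 242,365 , 475, 782] 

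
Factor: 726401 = 13^1*71^1*787^1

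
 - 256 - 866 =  - 1122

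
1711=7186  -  5475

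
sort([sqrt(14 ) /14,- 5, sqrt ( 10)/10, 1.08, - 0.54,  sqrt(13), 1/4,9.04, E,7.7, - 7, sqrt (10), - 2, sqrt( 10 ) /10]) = [-7, - 5, - 2, - 0.54,  1/4,sqrt( 14 )/14,  sqrt(10)/10,  sqrt ( 10 ) /10, 1.08, E, sqrt( 10),  sqrt ( 13),  7.7, 9.04 ] 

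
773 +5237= 6010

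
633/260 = 2 + 113/260 = 2.43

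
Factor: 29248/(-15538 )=  -  2^5*17^( - 1 )=   -  32/17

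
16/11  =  16/11=1.45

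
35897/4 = 8974  +  1/4 =8974.25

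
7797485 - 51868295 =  - 44070810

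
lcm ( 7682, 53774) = 53774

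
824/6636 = 206/1659 = 0.12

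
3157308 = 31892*99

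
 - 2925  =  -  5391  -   - 2466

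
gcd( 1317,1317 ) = 1317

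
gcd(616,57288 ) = 616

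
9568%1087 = 872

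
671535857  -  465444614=206091243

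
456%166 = 124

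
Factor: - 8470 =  -2^1*5^1*7^1*11^2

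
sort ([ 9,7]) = [ 7 , 9]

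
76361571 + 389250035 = 465611606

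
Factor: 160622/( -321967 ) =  - 2^1*7^2 * 11^1*149^1*397^( - 1 )*811^( - 1)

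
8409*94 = 790446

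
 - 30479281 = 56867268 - 87346549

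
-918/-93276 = 51/5182 = 0.01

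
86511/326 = 86511/326 =265.37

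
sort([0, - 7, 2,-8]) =[ - 8, - 7, 0, 2]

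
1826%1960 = 1826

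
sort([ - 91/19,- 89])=[ - 89,-91/19 ]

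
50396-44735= 5661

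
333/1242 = 37/138=0.27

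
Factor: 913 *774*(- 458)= - 323651196 = -  2^2*3^2*11^1*43^1*83^1*229^1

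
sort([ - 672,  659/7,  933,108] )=[ - 672,659/7,108, 933]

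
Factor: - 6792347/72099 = -3^( - 2 )*41^1*8011^(  -  1 )*165667^1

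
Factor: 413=7^1*59^1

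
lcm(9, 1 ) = 9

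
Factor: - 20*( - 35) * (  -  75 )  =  -2^2 * 3^1*5^4 *7^1 = - 52500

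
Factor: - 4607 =  -  17^1*271^1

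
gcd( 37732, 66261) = 1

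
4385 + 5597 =9982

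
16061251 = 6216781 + 9844470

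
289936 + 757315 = 1047251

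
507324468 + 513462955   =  1020787423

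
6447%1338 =1095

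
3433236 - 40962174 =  - 37528938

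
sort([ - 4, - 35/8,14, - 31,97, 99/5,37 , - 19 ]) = [ - 31, - 19, - 35/8,-4,14,99/5,37, 97 ]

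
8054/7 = 1150 + 4/7   =  1150.57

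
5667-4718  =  949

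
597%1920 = 597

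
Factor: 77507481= 3^1*719^1*35933^1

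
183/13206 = 61/4402 =0.01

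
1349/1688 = 1349/1688 = 0.80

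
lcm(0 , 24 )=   0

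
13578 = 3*4526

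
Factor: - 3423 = -3^1*7^1 *163^1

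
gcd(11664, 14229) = 27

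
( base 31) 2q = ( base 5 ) 323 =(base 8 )130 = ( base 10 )88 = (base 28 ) 34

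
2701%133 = 41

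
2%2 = 0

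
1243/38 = 32 + 27/38=32.71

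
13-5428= - 5415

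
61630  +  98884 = 160514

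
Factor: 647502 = 2^1*3^1*311^1 * 347^1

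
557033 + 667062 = 1224095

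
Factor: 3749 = 23^1*163^1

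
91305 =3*30435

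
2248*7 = 15736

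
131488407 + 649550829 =781039236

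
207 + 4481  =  4688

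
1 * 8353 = 8353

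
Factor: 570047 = 570047^1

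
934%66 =10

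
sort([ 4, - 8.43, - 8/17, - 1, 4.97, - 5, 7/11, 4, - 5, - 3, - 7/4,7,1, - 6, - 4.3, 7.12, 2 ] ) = [ - 8.43, - 6,-5, - 5, - 4.3, - 3 ,-7/4, - 1,-8/17 , 7/11,1,2,4, 4, 4.97,7, 7.12]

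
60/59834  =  30/29917 = 0.00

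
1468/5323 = 1468/5323 = 0.28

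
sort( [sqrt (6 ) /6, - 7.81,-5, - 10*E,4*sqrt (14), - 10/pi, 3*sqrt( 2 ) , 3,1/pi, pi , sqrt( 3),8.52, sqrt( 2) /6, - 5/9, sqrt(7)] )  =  [ - 10*E, - 7.81,-5,  -  10/pi, - 5/9, sqrt( 2)/6, 1/pi, sqrt(6 ) /6,sqrt (3 ),sqrt( 7), 3,pi,3*sqrt ( 2),  8.52, 4* sqrt ( 14)]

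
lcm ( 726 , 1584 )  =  17424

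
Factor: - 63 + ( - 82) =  - 5^1*29^1 = - 145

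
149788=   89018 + 60770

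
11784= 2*5892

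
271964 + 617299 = 889263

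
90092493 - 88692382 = 1400111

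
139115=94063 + 45052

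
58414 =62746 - 4332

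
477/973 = 477/973 = 0.49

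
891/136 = 891/136 = 6.55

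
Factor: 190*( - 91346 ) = -2^2*5^1  *  19^1*45673^1 = - 17355740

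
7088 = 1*7088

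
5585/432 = 5585/432 = 12.93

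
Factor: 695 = 5^1*  139^1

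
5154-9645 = - 4491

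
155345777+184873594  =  340219371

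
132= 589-457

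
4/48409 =4/48409 = 0.00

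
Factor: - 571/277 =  - 277^( - 1 )*571^1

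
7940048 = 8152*974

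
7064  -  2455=4609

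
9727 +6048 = 15775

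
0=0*718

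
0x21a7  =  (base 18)18AB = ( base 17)1cdd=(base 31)8ts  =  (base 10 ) 8615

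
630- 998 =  - 368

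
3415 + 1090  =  4505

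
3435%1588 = 259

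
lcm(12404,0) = 0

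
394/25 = 15 + 19/25 =15.76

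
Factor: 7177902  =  2^1 * 3^1*353^1 * 3389^1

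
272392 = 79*3448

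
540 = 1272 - 732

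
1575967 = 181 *8707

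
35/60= 7/12 = 0.58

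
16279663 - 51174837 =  - 34895174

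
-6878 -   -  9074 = 2196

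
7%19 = 7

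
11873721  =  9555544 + 2318177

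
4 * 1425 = 5700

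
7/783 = 7/783 = 0.01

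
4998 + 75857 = 80855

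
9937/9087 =1 + 850/9087 = 1.09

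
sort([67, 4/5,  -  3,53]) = [-3,4/5,  53 , 67 ] 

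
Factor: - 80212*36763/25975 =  - 2^2*5^( - 2 )*11^1*97^1*379^1 * 1039^( - 1)*1823^1 = - 2948833756/25975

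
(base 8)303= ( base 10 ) 195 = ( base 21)96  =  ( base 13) 120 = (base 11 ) 168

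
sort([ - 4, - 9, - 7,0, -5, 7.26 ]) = [-9, - 7 , -5, - 4,0,7.26 ]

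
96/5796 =8/483   =  0.02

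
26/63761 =26/63761 = 0.00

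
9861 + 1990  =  11851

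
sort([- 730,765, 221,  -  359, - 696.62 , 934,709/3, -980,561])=[ - 980, - 730, - 696.62, - 359,221 , 709/3,561,765, 934] 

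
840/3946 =420/1973 = 0.21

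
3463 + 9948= 13411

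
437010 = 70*6243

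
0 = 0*2007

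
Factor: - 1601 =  - 1601^1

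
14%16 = 14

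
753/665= 753/665 = 1.13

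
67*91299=6117033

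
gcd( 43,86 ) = 43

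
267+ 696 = 963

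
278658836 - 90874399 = 187784437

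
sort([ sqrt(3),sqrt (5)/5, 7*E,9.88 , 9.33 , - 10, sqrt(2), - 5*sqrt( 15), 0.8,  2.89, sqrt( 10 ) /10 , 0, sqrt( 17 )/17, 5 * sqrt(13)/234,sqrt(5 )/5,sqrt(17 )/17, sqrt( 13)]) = [ - 5*sqrt (15 ),  -  10,0,5*sqrt(13)/234 , sqrt( 17) /17,sqrt(17)/17,sqrt( 10) /10, sqrt( 5)/5, sqrt(5)/5,0.8 , sqrt(2 ) , sqrt(3 ),2.89, sqrt( 13),9.33,9.88,  7*E] 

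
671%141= 107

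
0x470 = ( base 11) 943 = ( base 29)1A5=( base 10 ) 1136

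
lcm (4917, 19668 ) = 19668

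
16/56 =2/7 = 0.29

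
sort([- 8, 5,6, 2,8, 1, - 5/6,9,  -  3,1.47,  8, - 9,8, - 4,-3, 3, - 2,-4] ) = [ - 9, - 8,-4 ,- 4,-3, - 3 ,-2, - 5/6, 1 , 1.47, 2,3,  5, 6,8,8,8,9]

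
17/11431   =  17/11431 = 0.00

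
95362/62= 47681/31 = 1538.10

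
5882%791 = 345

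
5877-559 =5318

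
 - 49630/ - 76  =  24815/38 = 653.03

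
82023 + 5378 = 87401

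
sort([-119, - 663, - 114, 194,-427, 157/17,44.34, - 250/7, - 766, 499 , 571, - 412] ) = [  -  766,- 663, - 427, - 412, - 119, - 114,- 250/7, 157/17, 44.34,  194, 499, 571] 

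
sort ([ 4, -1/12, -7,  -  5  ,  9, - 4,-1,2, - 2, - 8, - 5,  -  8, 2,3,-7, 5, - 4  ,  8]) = [ -8 , - 8, - 7,-7,-5,  -  5, - 4,-4,- 2, - 1,-1/12,2, 2, 3,4,5,8,9 ]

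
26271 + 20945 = 47216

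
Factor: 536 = 2^3*67^1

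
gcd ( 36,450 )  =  18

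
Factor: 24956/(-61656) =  - 2^ (  -  1)*3^( - 1 )*7^ ( - 1)*17^1  =  - 17/42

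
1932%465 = 72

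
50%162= 50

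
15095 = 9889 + 5206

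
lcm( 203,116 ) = 812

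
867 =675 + 192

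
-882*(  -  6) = 5292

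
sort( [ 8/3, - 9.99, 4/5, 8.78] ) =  [-9.99,  4/5, 8/3, 8.78] 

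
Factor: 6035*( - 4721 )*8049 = -3^1*5^1*17^1*71^1*2683^1*4721^1= -229325950515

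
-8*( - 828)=6624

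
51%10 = 1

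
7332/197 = 7332/197=37.22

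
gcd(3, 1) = 1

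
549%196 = 157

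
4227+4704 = 8931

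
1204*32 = 38528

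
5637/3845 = 5637/3845 = 1.47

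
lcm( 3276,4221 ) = 219492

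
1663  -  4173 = -2510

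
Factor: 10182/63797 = 2^1*3^1*131^ ( - 1 )*487^(  -  1 )*1697^1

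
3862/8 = 482 + 3/4= 482.75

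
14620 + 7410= 22030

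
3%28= 3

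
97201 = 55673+41528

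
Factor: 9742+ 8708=18450 = 2^1*3^2*5^2*41^1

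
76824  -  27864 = 48960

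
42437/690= 61+347/690 = 61.50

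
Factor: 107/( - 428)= - 1/4 = - 2^(-2 )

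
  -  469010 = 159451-628461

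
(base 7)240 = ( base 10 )126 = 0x7e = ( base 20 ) 66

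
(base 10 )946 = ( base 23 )1i3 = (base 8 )1662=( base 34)RS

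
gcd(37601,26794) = 1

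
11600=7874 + 3726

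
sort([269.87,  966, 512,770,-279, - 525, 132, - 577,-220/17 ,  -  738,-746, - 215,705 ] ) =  [-746, - 738, - 577,  -  525, -279,-215,-220/17,132,269.87,512, 705,770 , 966 ] 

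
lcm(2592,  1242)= 59616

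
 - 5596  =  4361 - 9957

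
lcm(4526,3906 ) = 285138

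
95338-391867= - 296529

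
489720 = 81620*6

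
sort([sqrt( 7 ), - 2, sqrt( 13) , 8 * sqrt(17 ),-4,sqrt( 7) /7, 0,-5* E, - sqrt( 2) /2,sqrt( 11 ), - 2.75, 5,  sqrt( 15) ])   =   [ - 5*E,-4, - 2.75, - 2, - sqrt( 2 )/2,0, sqrt( 7)/7, sqrt( 7 ),sqrt( 11), sqrt( 13 ),sqrt( 15 ),5, 8*  sqrt( 17)] 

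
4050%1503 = 1044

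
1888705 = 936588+952117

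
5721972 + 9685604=15407576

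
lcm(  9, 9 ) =9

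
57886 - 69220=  - 11334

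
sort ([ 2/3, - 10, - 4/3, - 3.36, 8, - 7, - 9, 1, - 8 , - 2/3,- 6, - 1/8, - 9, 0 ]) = [ - 10, - 9 , - 9,-8, - 7,-6, - 3.36,-4/3, - 2/3, - 1/8,0,2/3,1,8 ]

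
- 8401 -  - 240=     -  8161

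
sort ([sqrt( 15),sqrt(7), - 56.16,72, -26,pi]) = [-56.16,-26,sqrt( 7 ), pi,sqrt( 15),72]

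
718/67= 10  +  48/67= 10.72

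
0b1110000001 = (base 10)897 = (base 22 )1IH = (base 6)4053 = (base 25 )1am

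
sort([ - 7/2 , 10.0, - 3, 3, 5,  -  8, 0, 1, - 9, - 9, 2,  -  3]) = [  -  9,-9, - 8,-7/2,-3, - 3, 0, 1,2, 3, 5,10.0]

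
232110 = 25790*9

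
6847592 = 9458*724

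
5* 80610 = 403050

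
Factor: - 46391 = -23^1*2017^1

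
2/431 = 2/431 =0.00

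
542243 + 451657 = 993900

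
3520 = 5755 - 2235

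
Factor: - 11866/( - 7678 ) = 11^(-1) * 17^1 = 17/11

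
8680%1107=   931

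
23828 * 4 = 95312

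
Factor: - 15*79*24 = -28440 = - 2^3* 3^2 * 5^1*79^1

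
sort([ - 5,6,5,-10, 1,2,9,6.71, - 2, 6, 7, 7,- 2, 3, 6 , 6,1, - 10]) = [-10 , - 10, - 5, - 2, - 2, 1, 1, 2, 3, 5,  6,  6, 6,6,  6.71, 7, 7,9 ] 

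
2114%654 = 152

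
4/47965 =4/47965 = 0.00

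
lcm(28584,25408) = 228672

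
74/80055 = 74/80055 = 0.00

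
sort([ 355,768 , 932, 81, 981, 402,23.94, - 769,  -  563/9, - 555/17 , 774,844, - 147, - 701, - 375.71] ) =[ - 769, - 701, - 375.71,-147,  -  563/9, -555/17 , 23.94,81, 355 , 402, 768, 774, 844,  932, 981]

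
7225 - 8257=-1032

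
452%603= 452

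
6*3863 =23178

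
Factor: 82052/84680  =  2^( -1 )*5^(-1 ) * 29^( - 1 )*281^1 = 281/290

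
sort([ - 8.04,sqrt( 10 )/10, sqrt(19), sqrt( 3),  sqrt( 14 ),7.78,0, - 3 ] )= [ - 8.04, - 3, 0, sqrt( 10 ) /10,sqrt( 3 ) , sqrt( 14),sqrt( 19 ), 7.78 ] 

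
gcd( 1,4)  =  1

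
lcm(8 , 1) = 8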